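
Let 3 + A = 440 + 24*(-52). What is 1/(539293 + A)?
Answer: 1/538482 ≈ 1.8571e-6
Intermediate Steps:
A = -811 (A = -3 + (440 + 24*(-52)) = -3 + (440 - 1248) = -3 - 808 = -811)
1/(539293 + A) = 1/(539293 - 811) = 1/538482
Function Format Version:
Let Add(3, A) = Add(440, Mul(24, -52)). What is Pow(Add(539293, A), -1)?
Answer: Rational(1, 538482) ≈ 1.8571e-6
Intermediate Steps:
A = -811 (A = Add(-3, Add(440, Mul(24, -52))) = Add(-3, Add(440, -1248)) = Add(-3, -808) = -811)
Pow(Add(539293, A), -1) = Pow(Add(539293, -811), -1) = Pow(538482, -1) = Rational(1, 538482)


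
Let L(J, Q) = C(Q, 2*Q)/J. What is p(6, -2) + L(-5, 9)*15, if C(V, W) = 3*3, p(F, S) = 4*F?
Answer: -3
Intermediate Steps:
C(V, W) = 9
L(J, Q) = 9/J
p(6, -2) + L(-5, 9)*15 = 4*6 + (9/(-5))*15 = 24 + (9*(-1/5))*15 = 24 - 9/5*15 = 24 - 27 = -3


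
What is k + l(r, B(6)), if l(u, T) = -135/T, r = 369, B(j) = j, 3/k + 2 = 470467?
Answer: -21170919/940930 ≈ -22.500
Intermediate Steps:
k = 3/470465 (k = 3/(-2 + 470467) = 3/470465 ≈ 6.3767e-6)
k + l(r, B(6)) = 3/470465 - 135/6 = 3/470465 - 135*1/6 = 3/470465 - 45/2 = -21170919/940930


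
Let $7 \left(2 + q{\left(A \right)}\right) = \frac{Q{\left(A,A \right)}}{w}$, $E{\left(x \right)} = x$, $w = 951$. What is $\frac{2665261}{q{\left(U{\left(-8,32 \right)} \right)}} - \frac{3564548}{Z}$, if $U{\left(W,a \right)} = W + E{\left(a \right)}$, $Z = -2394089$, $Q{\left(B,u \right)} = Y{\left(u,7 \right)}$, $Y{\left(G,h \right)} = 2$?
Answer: $- \frac{42477417733855477}{31870112768} \approx -1.3328 \cdot 10^{6}$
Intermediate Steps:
$Q{\left(B,u \right)} = 2$
$U{\left(W,a \right)} = W + a$
$q{\left(A \right)} = - \frac{13312}{6657}$ ($q{\left(A \right)} = -2 + \frac{2 \cdot \frac{1}{951}}{7} = -2 + \frac{1}{7} \cdot \frac{2}{951} = -2 + \frac{2}{6657} = - \frac{13312}{6657}$)
$\frac{2665261}{q{\left(U{\left(-8,32 \right)} \right)}} - \frac{3564548}{Z} = \frac{2665261}{- \frac{13312}{6657}} - \frac{3564548}{-2394089} = 2665261 \left(- \frac{6657}{13312}\right) - - \frac{3564548}{2394089} = - \frac{17742642477}{13312} + \frac{3564548}{2394089} = - \frac{42477417733855477}{31870112768}$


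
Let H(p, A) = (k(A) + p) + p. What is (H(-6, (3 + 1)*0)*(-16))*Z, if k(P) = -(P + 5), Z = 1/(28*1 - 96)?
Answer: -4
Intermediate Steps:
Z = -1/68 (Z = 1/(28 - 96) = 1/(-68) = -1/68 ≈ -0.014706)
k(P) = -5 - P (k(P) = -(5 + P) = -5 - P)
H(p, A) = -5 - A + 2*p (H(p, A) = ((-5 - A) + p) + p = (-5 + p - A) + p = -5 - A + 2*p)
(H(-6, (3 + 1)*0)*(-16))*Z = ((-5 - (3 + 1)*0 + 2*(-6))*(-16))*(-1/68) = ((-5 - 4*0 - 12)*(-16))*(-1/68) = ((-5 - 1*0 - 12)*(-16))*(-1/68) = ((-5 + 0 - 12)*(-16))*(-1/68) = -17*(-16)*(-1/68) = 272*(-1/68) = -4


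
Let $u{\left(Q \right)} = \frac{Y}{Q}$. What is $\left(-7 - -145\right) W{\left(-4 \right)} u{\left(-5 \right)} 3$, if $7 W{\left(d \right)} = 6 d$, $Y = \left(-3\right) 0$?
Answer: $0$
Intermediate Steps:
$Y = 0$
$u{\left(Q \right)} = 0$ ($u{\left(Q \right)} = \frac{0}{Q} = 0$)
$W{\left(d \right)} = \frac{6 d}{7}$
$\left(-7 - -145\right) W{\left(-4 \right)} u{\left(-5 \right)} 3 = \left(-7 - -145\right) \frac{6}{7} \left(-4\right) 0 \cdot 3 = \left(-7 + 145\right) \left(- \frac{24}{7}\right) 0 \cdot 3 = 138 \cdot 0 \cdot 3 = 138 \cdot 0 = 0$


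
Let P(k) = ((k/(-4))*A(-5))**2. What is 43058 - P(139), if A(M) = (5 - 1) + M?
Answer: 669607/16 ≈ 41850.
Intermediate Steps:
A(M) = 4 + M
P(k) = k**2/16 (P(k) = ((k/(-4))*(4 - 5))**2 = (-k/4*(-1))**2 = (k/4)**2 = k**2/16)
43058 - P(139) = 43058 - 139**2/16 = 43058 - 19321/16 = 669607/16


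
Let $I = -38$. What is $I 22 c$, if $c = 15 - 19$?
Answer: $3344$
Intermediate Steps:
$c = -4$
$I 22 c = \left(-38\right) 22 \left(-4\right) = \left(-836\right) \left(-4\right) = 3344$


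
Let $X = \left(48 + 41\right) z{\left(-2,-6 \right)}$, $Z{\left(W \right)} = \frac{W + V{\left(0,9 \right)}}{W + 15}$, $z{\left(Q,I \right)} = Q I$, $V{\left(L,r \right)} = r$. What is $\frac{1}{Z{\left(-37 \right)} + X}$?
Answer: $\frac{11}{11762} \approx 0.00093522$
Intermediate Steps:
$z{\left(Q,I \right)} = I Q$
$Z{\left(W \right)} = \frac{9 + W}{15 + W}$ ($Z{\left(W \right)} = \frac{W + 9}{W + 15} = \frac{9 + W}{15 + W}$)
$X = 1068$ ($X = \left(48 + 41\right) \left(\left(-6\right) \left(-2\right)\right) = 89 \cdot 12 = 1068$)
$\frac{1}{Z{\left(-37 \right)} + X} = \frac{1}{\frac{9 - 37}{15 - 37} + 1068} = \frac{1}{\frac{1}{-22} \left(-28\right) + 1068} = \frac{1}{\left(- \frac{1}{22}\right) \left(-28\right) + 1068} = \frac{1}{\frac{14}{11} + 1068} = \frac{1}{\frac{11762}{11}} = \frac{11}{11762}$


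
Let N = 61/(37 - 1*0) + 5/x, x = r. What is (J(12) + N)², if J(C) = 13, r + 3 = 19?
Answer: 78446449/350464 ≈ 223.84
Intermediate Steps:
r = 16 (r = -3 + 19 = 16)
x = 16
N = 1161/592 (N = 61/(37 - 1*0) + 5/16 = 61/(37 + 0) + 5*(1/16) = 61/37 + 5/16 = 1161/592 ≈ 1.9611)
(J(12) + N)² = (13 + 1161/592)² = (8857/592)² = 78446449/350464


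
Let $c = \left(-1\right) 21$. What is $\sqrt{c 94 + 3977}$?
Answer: $\sqrt{2003} \approx 44.755$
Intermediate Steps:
$c = -21$
$\sqrt{c 94 + 3977} = \sqrt{\left(-21\right) 94 + 3977} = \sqrt{-1974 + 3977} = \sqrt{2003}$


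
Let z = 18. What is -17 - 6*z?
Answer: -125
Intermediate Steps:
-17 - 6*z = -17 - 6*18 = -17 - 108 = -125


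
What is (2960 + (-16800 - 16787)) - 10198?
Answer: -40825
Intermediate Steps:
(2960 + (-16800 - 16787)) - 10198 = (2960 - 33587) - 10198 = -30627 - 10198 = -40825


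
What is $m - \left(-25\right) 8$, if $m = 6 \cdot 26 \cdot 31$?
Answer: $5036$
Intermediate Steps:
$m = 4836$ ($m = 156 \cdot 31 = 4836$)
$m - \left(-25\right) 8 = 4836 - \left(-25\right) 8 = 4836 - -200 = 4836 + 200 = 5036$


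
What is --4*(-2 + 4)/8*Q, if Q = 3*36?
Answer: 108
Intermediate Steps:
Q = 108
--4*(-2 + 4)/8*Q = --4*(-2 + 4)/8*108 = --4*2*(⅛)*108 = -(-8*⅛)*108 = -(-1)*108 = -1*(-108) = 108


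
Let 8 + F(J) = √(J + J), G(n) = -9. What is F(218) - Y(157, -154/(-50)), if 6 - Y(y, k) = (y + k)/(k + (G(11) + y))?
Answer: -16292/1259 + 2*√109 ≈ 7.9402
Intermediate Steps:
Y(y, k) = 6 - (k + y)/(-9 + k + y) (Y(y, k) = 6 - (y + k)/(k + (-9 + y)) = 6 - (k + y)/(-9 + k + y))
F(J) = -8 + √2*√J (F(J) = -8 + √(J + J) = -8 + √(2*J) = -8 + √2*√J)
F(218) - Y(157, -154/(-50)) = (-8 + √2*√218) - (-54 + 5*(-154/(-50)) + 5*157)/(-9 - 154/(-50) + 157) = (-8 + 2*√109) - (-54 + 5*(-154*(-1/50)) + 785)/(-9 - 154*(-1/50) + 157) = (-8 + 2*√109) - (-54 + 5*(77/25) + 785)/(-9 + 77/25 + 157) = (-8 + 2*√109) - (-54 + 77/5 + 785)/3777/25 = (-8 + 2*√109) - 25*3732/(3777*5) = (-8 + 2*√109) - 1*6220/1259 = (-8 + 2*√109) - 6220/1259 = -16292/1259 + 2*√109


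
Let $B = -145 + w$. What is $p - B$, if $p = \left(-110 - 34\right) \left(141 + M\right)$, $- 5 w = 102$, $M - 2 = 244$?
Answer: $- \frac{277813}{5} \approx -55563.0$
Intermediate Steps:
$M = 246$ ($M = 2 + 244 = 246$)
$w = - \frac{102}{5}$ ($w = \left(- \frac{1}{5}\right) 102 = - \frac{102}{5} \approx -20.4$)
$B = - \frac{827}{5}$ ($B = -145 - \frac{102}{5} = - \frac{827}{5} \approx -165.4$)
$p = -55728$ ($p = \left(-110 - 34\right) \left(141 + 246\right) = \left(-144\right) 387 = -55728$)
$p - B = -55728 - - \frac{827}{5} = -55728 + \frac{827}{5} = - \frac{277813}{5}$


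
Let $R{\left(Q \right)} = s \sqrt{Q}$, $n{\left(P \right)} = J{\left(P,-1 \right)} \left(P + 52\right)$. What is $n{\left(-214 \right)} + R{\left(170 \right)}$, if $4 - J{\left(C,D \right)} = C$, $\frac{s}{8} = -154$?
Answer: $-35316 - 1232 \sqrt{170} \approx -51379.0$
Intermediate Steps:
$s = -1232$ ($s = 8 \left(-154\right) = -1232$)
$J{\left(C,D \right)} = 4 - C$
$n{\left(P \right)} = \left(4 - P\right) \left(52 + P\right)$ ($n{\left(P \right)} = \left(4 - P\right) \left(P + 52\right) = \left(4 - P\right) \left(52 + P\right)$)
$R{\left(Q \right)} = - 1232 \sqrt{Q}$
$n{\left(-214 \right)} + R{\left(170 \right)} = - \left(-4 - 214\right) \left(52 - 214\right) - 1232 \sqrt{170} = \left(-1\right) \left(-218\right) \left(-162\right) - 1232 \sqrt{170} = -35316 - 1232 \sqrt{170}$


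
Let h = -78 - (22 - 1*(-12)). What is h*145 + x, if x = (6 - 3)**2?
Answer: -16231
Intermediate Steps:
h = -112 (h = -78 - (22 + 12) = -78 - 1*34 = -78 - 34 = -112)
x = 9 (x = 3**2 = 9)
h*145 + x = -112*145 + 9 = -16240 + 9 = -16231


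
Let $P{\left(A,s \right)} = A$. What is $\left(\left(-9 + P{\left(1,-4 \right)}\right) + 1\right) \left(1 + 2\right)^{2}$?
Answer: $-63$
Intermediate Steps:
$\left(\left(-9 + P{\left(1,-4 \right)}\right) + 1\right) \left(1 + 2\right)^{2} = \left(\left(-9 + 1\right) + 1\right) \left(1 + 2\right)^{2} = \left(-8 + 1\right) 3^{2} = \left(-7\right) 9 = -63$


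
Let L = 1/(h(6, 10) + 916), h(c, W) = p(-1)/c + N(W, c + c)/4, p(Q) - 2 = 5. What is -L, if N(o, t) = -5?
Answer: -12/10991 ≈ -0.0010918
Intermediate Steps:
p(Q) = 7 (p(Q) = 2 + 5 = 7)
h(c, W) = -5/4 + 7/c (h(c, W) = 7/c - 5/4 = -5/4 + 7/c)
L = 12/10991 (L = 1/((-5/4 + 7/6) + 916) = 1/(-1/12 + 916) = 1/(10991/12) = 12/10991 ≈ 0.0010918)
-L = -1*12/10991 = -12/10991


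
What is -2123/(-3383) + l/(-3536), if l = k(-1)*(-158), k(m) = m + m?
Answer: 94675/175916 ≈ 0.53818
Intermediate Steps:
k(m) = 2*m
l = 316 (l = (2*(-1))*(-158) = -2*(-158) = 316)
-2123/(-3383) + l/(-3536) = -2123/(-3383) + 316/(-3536) = -2123*(-1/3383) + 316*(-1/3536) = 2123/3383 - 79/884 = 94675/175916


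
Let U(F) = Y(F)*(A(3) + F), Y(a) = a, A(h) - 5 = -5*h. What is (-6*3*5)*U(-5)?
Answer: -6750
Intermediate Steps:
A(h) = 5 - 5*h
U(F) = F*(-10 + F) (U(F) = F*((5 - 5*3) + F) = F*((5 - 15) + F) = F*(-10 + F))
(-6*3*5)*U(-5) = (-6*3*5)*(-5*(-10 - 5)) = (-18*5)*(-5*(-15)) = -90*75 = -6750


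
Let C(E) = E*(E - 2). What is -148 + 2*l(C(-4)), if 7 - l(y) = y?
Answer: -182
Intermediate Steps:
C(E) = E*(-2 + E)
l(y) = 7 - y
-148 + 2*l(C(-4)) = -148 + 2*(7 - (-4)*(-2 - 4)) = -148 + 2*(7 - (-4)*(-6)) = -148 + 2*(7 - 1*24) = -148 + 2*(7 - 24) = -148 + 2*(-17) = -148 - 34 = -182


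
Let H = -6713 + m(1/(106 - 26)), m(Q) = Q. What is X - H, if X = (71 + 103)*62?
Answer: 1400079/80 ≈ 17501.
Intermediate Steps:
H = -537039/80 (H = -6713 + 1/(106 - 26) = -6713 + 1/80 = -537039/80 ≈ -6713.0)
X = 10788 (X = 174*62 = 10788)
X - H = 10788 - 1*(-537039/80) = 10788 + 537039/80 = 1400079/80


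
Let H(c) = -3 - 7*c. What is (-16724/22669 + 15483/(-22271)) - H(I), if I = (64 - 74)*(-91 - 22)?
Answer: 3994244014656/504861299 ≈ 7911.6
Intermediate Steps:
I = 1130 (I = -10*(-113) = 1130)
(-16724/22669 + 15483/(-22271)) - H(I) = (-16724/22669 + 15483/(-22271)) - (-3 - 7*1130) = (-16724*1/22669 + 15483*(-1/22271)) - (-3 - 7910) = (-16724/22669 - 15483/22271) - 1*(-7913) = -723444331/504861299 + 7913 = 3994244014656/504861299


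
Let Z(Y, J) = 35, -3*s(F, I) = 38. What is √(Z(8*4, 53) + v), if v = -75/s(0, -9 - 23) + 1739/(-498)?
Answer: √837751287/4731 ≈ 6.1179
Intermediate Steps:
s(F, I) = -38/3 (s(F, I) = -⅓*38 = -38/3)
v = 11492/4731 (v = -75/(-38/3) + 1739/(-498) = -75*(-3/38) + 1739*(-1/498) = 225/38 - 1739/498 = 11492/4731 ≈ 2.4291)
√(Z(8*4, 53) + v) = √(35 + 11492/4731) = √(177077/4731) = √837751287/4731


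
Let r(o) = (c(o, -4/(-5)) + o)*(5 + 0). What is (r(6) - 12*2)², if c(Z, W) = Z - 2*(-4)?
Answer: 5776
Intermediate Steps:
c(Z, W) = 8 + Z (c(Z, W) = Z + 8 = 8 + Z)
r(o) = 40 + 10*o (r(o) = ((8 + o) + o)*(5 + 0) = (8 + 2*o)*5 = 40 + 10*o)
(r(6) - 12*2)² = ((40 + 10*6) - 12*2)² = ((40 + 60) - 24)² = (100 - 24)² = 76² = 5776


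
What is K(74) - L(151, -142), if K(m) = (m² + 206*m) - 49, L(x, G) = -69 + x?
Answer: 20589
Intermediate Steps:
K(m) = -49 + m² + 206*m
K(74) - L(151, -142) = (-49 + 74² + 206*74) - (-69 + 151) = (-49 + 5476 + 15244) - 1*82 = 20671 - 82 = 20589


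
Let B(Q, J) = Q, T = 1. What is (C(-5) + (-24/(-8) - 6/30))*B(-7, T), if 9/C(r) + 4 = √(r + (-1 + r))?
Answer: -154/15 + 7*I*√11/3 ≈ -10.267 + 7.7388*I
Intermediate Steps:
C(r) = 9/(-4 + √(-1 + 2*r)) (C(r) = 9/(-4 + √(r + (-1 + r))) = 9/(-4 + √(-1 + 2*r)))
(C(-5) + (-24/(-8) - 6/30))*B(-7, T) = (9/(-4 + √(-1 + 2*(-5))) + (-24/(-8) - 6/30))*(-7) = (9/(-4 + √(-1 - 10)) + (-24*(-⅛) - 6*1/30))*(-7) = (9/(-4 + √(-11)) + (3 - ⅕))*(-7) = (9/(-4 + I*√11) + 14/5)*(-7) = (14/5 + 9/(-4 + I*√11))*(-7) = -98/5 - 63/(-4 + I*√11)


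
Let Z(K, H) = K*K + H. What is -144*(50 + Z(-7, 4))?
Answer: -14832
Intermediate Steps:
Z(K, H) = H + K**2 (Z(K, H) = K**2 + H = H + K**2)
-144*(50 + Z(-7, 4)) = -144*(50 + (4 + (-7)**2)) = -144*(50 + (4 + 49)) = -144*(50 + 53) = -144*103 = -14832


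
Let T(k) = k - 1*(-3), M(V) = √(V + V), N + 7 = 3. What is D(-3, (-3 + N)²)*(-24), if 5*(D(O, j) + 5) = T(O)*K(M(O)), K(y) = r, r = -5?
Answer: 120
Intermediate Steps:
N = -4 (N = -7 + 3 = -4)
M(V) = √2*√V (M(V) = √(2*V) = √2*√V)
K(y) = -5
T(k) = 3 + k (T(k) = k + 3 = 3 + k)
D(O, j) = -8 - O (D(O, j) = -5 + ((3 + O)*(-5))/5 = -5 + (-15 - 5*O)/5 = -5 + (-3 - O) = -8 - O)
D(-3, (-3 + N)²)*(-24) = (-8 - 1*(-3))*(-24) = (-8 + 3)*(-24) = -5*(-24) = 120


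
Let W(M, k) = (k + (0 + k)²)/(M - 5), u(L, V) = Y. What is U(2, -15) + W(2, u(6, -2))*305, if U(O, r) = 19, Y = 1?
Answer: -553/3 ≈ -184.33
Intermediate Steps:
u(L, V) = 1
W(M, k) = (k + k²)/(-5 + M)
U(2, -15) + W(2, u(6, -2))*305 = 19 + (1*(1 + 1)/(-5 + 2))*305 = 19 + (1*2/(-3))*305 = 19 + (1*(-⅓)*2)*305 = 19 - ⅔*305 = 19 - 610/3 = -553/3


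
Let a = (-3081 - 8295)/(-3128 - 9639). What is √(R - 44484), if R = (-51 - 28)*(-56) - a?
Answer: 2*I*√1632444143683/12767 ≈ 200.15*I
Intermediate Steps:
a = 11376/12767 (a = -11376/(-12767) = -11376*(-1/12767) = 11376/12767 ≈ 0.89105)
R = 56469832/12767 (R = (-51 - 28)*(-56) - 1*11376/12767 = -79*(-56) - 11376/12767 = 4424 - 11376/12767 = 56469832/12767 ≈ 4423.1)
√(R - 44484) = √(56469832/12767 - 44484) = √(-511457396/12767) = 2*I*√1632444143683/12767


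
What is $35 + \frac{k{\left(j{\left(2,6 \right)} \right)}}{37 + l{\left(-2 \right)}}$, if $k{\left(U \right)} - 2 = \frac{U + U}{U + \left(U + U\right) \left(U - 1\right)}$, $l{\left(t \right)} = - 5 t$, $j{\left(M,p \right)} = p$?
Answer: $\frac{18119}{517} \approx 35.046$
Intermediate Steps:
$k{\left(U \right)} = 2 + \frac{2 U}{U + 2 U \left(-1 + U\right)}$ ($k{\left(U \right)} = 2 + \frac{U + U}{U + \left(U + U\right) \left(U - 1\right)} = 2 + \frac{2 U}{U + 2 U \left(-1 + U\right)}$)
$35 + \frac{k{\left(j{\left(2,6 \right)} \right)}}{37 + l{\left(-2 \right)}} = 35 + \frac{4 \cdot 6 \frac{1}{-1 + 2 \cdot 6}}{37 - -10} = 35 + \frac{4 \cdot 6 \frac{1}{-1 + 12}}{37 + 10} = 35 + \frac{4 \cdot 6 \cdot \frac{1}{11}}{47} = 35 + 4 \cdot 6 \cdot \frac{1}{11} \cdot \frac{1}{47} = 35 + \frac{24}{11} \cdot \frac{1}{47} = 35 + \frac{24}{517} = \frac{18119}{517}$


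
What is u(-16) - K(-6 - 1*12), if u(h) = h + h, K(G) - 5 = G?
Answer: -19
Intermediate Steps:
K(G) = 5 + G
u(h) = 2*h
u(-16) - K(-6 - 1*12) = 2*(-16) - (5 + (-6 - 1*12)) = -32 - (5 + (-6 - 12)) = -32 - (5 - 18) = -32 - 1*(-13) = -32 + 13 = -19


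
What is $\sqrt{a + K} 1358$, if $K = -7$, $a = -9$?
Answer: $5432 i \approx 5432.0 i$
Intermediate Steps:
$\sqrt{a + K} 1358 = \sqrt{-9 - 7} \cdot 1358 = \sqrt{-16} \cdot 1358 = 4 i 1358 = 5432 i$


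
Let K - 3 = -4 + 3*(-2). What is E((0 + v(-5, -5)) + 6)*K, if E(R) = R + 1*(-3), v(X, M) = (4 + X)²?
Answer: -28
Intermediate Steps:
E(R) = -3 + R (E(R) = R - 3 = -3 + R)
K = -7 (K = 3 + (-4 + 3*(-2)) = 3 + (-4 - 6) = 3 - 10 = -7)
E((0 + v(-5, -5)) + 6)*K = (-3 + ((0 + (4 - 5)²) + 6))*(-7) = (-3 + ((0 + (-1)²) + 6))*(-7) = (-3 + ((0 + 1) + 6))*(-7) = (-3 + (1 + 6))*(-7) = (-3 + 7)*(-7) = 4*(-7) = -28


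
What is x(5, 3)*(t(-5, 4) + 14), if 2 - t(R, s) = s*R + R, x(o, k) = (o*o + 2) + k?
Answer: 1230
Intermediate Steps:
x(o, k) = 2 + k + o² (x(o, k) = (o² + 2) + k = (2 + o²) + k = 2 + k + o²)
t(R, s) = 2 - R - R*s (t(R, s) = 2 - (s*R + R) = 2 - (R*s + R) = 2 - (R + R*s) = 2 + (-R - R*s) = 2 - R - R*s)
x(5, 3)*(t(-5, 4) + 14) = (2 + 3 + 5²)*((2 - 1*(-5) - 1*(-5)*4) + 14) = (2 + 3 + 25)*((2 + 5 + 20) + 14) = 30*(27 + 14) = 30*41 = 1230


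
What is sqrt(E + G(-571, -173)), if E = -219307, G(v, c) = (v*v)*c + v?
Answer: 13*I*sqrt(335059) ≈ 7525.0*I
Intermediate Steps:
G(v, c) = v + c*v**2 (G(v, c) = v**2*c + v = c*v**2 + v = v + c*v**2)
sqrt(E + G(-571, -173)) = sqrt(-219307 - 571*(1 - 173*(-571))) = sqrt(-219307 - 571*(1 + 98783)) = sqrt(-219307 - 571*98784) = sqrt(-219307 - 56405664) = sqrt(-56624971) = 13*I*sqrt(335059)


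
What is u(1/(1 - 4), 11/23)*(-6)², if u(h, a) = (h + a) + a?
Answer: 516/23 ≈ 22.435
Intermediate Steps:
u(h, a) = h + 2*a (u(h, a) = (a + h) + a = h + 2*a)
u(1/(1 - 4), 11/23)*(-6)² = (1/(1 - 4) + 2*(11/23))*(-6)² = (1/(-3) + 2*(11*(1/23)))*36 = (-⅓ + 2*(11/23))*36 = (-⅓ + 22/23)*36 = (43/69)*36 = 516/23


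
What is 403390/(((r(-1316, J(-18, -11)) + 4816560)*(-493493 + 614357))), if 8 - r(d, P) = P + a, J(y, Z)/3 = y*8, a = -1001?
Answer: 201695/291161436432 ≈ 6.9273e-7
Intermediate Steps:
J(y, Z) = 24*y (J(y, Z) = 3*(y*8) = 3*(8*y) = 24*y)
r(d, P) = 1009 - P (r(d, P) = 8 - (P - 1001) = 8 - (-1001 + P) = 8 + (1001 - P) = 1009 - P)
403390/(((r(-1316, J(-18, -11)) + 4816560)*(-493493 + 614357))) = 403390/((((1009 - 24*(-18)) + 4816560)*(-493493 + 614357))) = 403390/((((1009 - 1*(-432)) + 4816560)*120864)) = 403390/((((1009 + 432) + 4816560)*120864)) = 403390/(((1441 + 4816560)*120864)) = 403390/((4818001*120864)) = 403390/582322872864 = 403390*(1/582322872864) = 201695/291161436432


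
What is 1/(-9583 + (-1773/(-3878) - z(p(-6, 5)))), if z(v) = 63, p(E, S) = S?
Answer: -3878/37405415 ≈ -0.00010367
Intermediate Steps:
1/(-9583 + (-1773/(-3878) - z(p(-6, 5)))) = 1/(-9583 + (-1773/(-3878) - 1*63)) = 1/(-9583 + (-1773*(-1/3878) - 63)) = 1/(-9583 + (1773/3878 - 63)) = 1/(-9583 - 242541/3878) = 1/(-37405415/3878) = -3878/37405415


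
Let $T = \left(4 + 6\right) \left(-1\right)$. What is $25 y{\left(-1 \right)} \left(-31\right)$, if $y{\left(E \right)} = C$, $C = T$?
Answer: $7750$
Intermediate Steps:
$T = -10$ ($T = 10 \left(-1\right) = -10$)
$C = -10$
$y{\left(E \right)} = -10$
$25 y{\left(-1 \right)} \left(-31\right) = 25 \left(-10\right) \left(-31\right) = \left(-250\right) \left(-31\right) = 7750$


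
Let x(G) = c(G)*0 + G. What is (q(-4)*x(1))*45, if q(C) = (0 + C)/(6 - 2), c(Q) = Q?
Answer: -45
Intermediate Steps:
q(C) = C/4
x(G) = G (x(G) = G*0 + G = 0 + G = G)
(q(-4)*x(1))*45 = (((¼)*(-4))*1)*45 = -1*1*45 = -1*45 = -45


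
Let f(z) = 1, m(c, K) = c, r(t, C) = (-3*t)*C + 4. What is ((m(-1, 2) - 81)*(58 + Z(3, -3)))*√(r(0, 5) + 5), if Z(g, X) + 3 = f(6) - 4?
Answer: -12792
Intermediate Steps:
r(t, C) = 4 - 3*C*t (r(t, C) = -3*C*t + 4 = 4 - 3*C*t)
Z(g, X) = -6 (Z(g, X) = -3 + (1 - 4) = -3 - 3 = -6)
((m(-1, 2) - 81)*(58 + Z(3, -3)))*√(r(0, 5) + 5) = ((-1 - 81)*(58 - 6))*√((4 - 3*5*0) + 5) = (-82*52)*√((4 + 0) + 5) = -4264*√(4 + 5) = -4264*√9 = -4264*3 = -12792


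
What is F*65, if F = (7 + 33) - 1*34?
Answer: 390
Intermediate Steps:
F = 6 (F = 40 - 34 = 6)
F*65 = 6*65 = 390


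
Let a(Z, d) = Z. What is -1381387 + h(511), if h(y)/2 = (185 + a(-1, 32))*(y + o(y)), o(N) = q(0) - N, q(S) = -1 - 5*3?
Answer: -1387275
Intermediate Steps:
q(S) = -16 (q(S) = -1 - 15 = -16)
o(N) = -16 - N
h(y) = -5888 (h(y) = 2*((185 - 1)*(y + (-16 - y))) = 2*(184*(-16)) = 2*(-2944) = -5888)
-1381387 + h(511) = -1381387 - 5888 = -1387275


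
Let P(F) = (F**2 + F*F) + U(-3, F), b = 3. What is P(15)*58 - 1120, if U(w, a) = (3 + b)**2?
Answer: 27068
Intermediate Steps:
U(w, a) = 36 (U(w, a) = (3 + 3)**2 = 6**2 = 36)
P(F) = 36 + 2*F**2 (P(F) = (F**2 + F*F) + 36 = (F**2 + F**2) + 36 = 2*F**2 + 36 = 36 + 2*F**2)
P(15)*58 - 1120 = (36 + 2*15**2)*58 - 1120 = (36 + 2*225)*58 - 1120 = (36 + 450)*58 - 1120 = 486*58 - 1120 = 28188 - 1120 = 27068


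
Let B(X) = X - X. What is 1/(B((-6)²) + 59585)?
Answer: 1/59585 ≈ 1.6783e-5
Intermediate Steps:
B(X) = 0
1/(B((-6)²) + 59585) = 1/(0 + 59585) = 1/59585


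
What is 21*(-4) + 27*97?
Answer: 2535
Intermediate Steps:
21*(-4) + 27*97 = -84 + 2619 = 2535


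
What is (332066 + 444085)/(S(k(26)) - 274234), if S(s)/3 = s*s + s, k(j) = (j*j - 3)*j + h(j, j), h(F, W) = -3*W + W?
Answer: 776151/912866852 ≈ 0.00085023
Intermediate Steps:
h(F, W) = -2*W
k(j) = -2*j + j*(-3 + j**2) (k(j) = (j*j - 3)*j - 2*j = (j**2 - 3)*j - 2*j = (-3 + j**2)*j - 2*j = j*(-3 + j**2) - 2*j = -2*j + j*(-3 + j**2))
S(s) = 3*s + 3*s**2 (S(s) = 3*(s*s + s) = 3*(s**2 + s) = 3*(s + s**2) = 3*s + 3*s**2)
(332066 + 444085)/(S(k(26)) - 274234) = (332066 + 444085)/(3*(26*(-5 + 26**2))*(1 + 26*(-5 + 26**2)) - 274234) = 776151/(3*(26*(-5 + 676))*(1 + 26*(-5 + 676)) - 274234) = 776151/(3*(26*671)*(1 + 26*671) - 274234) = 776151/(3*17446*(1 + 17446) - 274234) = 776151/(3*17446*17447 - 274234) = 776151/(913141086 - 274234) = 776151/912866852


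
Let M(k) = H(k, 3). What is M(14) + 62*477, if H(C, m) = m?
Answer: 29577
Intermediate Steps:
M(k) = 3
M(14) + 62*477 = 3 + 62*477 = 3 + 29574 = 29577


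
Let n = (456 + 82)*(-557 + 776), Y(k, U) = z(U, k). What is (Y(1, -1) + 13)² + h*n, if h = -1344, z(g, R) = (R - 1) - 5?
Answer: -158352704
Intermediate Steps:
z(g, R) = -6 + R (z(g, R) = (-1 + R) - 5 = -6 + R)
Y(k, U) = -6 + k
n = 117822 (n = 538*219 = 117822)
(Y(1, -1) + 13)² + h*n = ((-6 + 1) + 13)² - 1344*117822 = (-5 + 13)² - 158352768 = 8² - 158352768 = 64 - 158352768 = -158352704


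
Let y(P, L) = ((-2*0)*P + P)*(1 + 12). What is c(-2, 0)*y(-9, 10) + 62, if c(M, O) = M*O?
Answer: 62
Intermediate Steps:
y(P, L) = 13*P (y(P, L) = (0*P + P)*13 = (0 + P)*13 = P*13 = 13*P)
c(-2, 0)*y(-9, 10) + 62 = (-2*0)*(13*(-9)) + 62 = 0*(-117) + 62 = 0 + 62 = 62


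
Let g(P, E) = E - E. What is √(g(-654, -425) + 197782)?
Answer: √197782 ≈ 444.73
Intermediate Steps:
g(P, E) = 0
√(g(-654, -425) + 197782) = √(0 + 197782) = √197782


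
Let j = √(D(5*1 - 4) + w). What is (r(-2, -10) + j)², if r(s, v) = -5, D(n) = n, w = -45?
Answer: (5 - 2*I*√11)² ≈ -19.0 - 66.333*I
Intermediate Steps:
j = 2*I*√11 (j = √((5*1 - 4) - 45) = √((5 - 4) - 45) = √(1 - 45) = √(-44) = 2*I*√11 ≈ 6.6332*I)
(r(-2, -10) + j)² = (-5 + 2*I*√11)²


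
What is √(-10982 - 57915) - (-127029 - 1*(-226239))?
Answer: -99210 + I*√68897 ≈ -99210.0 + 262.48*I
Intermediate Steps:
√(-10982 - 57915) - (-127029 - 1*(-226239)) = √(-68897) - (-127029 + 226239) = I*√68897 - 1*99210 = I*√68897 - 99210 = -99210 + I*√68897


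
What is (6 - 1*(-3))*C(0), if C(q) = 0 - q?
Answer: 0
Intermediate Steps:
C(q) = -q
(6 - 1*(-3))*C(0) = (6 - 1*(-3))*(-1*0) = (6 + 3)*0 = 9*0 = 0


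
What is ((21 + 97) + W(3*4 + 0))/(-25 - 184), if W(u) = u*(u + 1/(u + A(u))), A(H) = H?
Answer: -525/418 ≈ -1.2560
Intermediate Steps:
W(u) = u*(u + 1/(2*u)) (W(u) = u*(u + 1/(u + u)) = u*(u + 1/(2*u)))
((21 + 97) + W(3*4 + 0))/(-25 - 184) = ((21 + 97) + (1/2 + (3*4 + 0)**2))/(-25 - 184) = (118 + (1/2 + (12 + 0)**2))/(-209) = (118 + (1/2 + 12**2))*(-1/209) = (118 + (1/2 + 144))*(-1/209) = (118 + 289/2)*(-1/209) = (525/2)*(-1/209) = -525/418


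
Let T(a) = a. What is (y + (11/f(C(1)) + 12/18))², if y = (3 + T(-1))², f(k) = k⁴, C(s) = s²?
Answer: 2209/9 ≈ 245.44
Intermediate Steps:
y = 4 (y = (3 - 1)² = 2² = 4)
(y + (11/f(C(1)) + 12/18))² = (4 + (11/((1²)⁴) + 12/18))² = (4 + (11/(1⁴) + 12*(1/18)))² = (4 + (11/1 + ⅔))² = (4 + (11*1 + ⅔))² = (4 + (11 + ⅔))² = (4 + 35/3)² = (47/3)² = 2209/9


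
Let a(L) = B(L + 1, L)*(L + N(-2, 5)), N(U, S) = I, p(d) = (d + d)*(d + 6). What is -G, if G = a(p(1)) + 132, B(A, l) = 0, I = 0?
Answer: -132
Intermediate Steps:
p(d) = 2*d*(6 + d) (p(d) = (2*d)*(6 + d) = 2*d*(6 + d))
N(U, S) = 0
a(L) = 0 (a(L) = 0*(L + 0) = 0*L = 0)
G = 132 (G = 0 + 132 = 132)
-G = -1*132 = -132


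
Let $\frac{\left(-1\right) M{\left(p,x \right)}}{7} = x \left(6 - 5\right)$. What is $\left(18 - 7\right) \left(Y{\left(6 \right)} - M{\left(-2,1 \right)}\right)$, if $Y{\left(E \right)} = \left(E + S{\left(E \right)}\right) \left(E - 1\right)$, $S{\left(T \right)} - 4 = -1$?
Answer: $572$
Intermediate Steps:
$M{\left(p,x \right)} = - 7 x$ ($M{\left(p,x \right)} = - 7 x \left(6 - 5\right) = - 7 x 1 = - 7 x$)
$S{\left(T \right)} = 3$ ($S{\left(T \right)} = 4 - 1 = 3$)
$Y{\left(E \right)} = \left(-1 + E\right) \left(3 + E\right)$ ($Y{\left(E \right)} = \left(E + 3\right) \left(E - 1\right) = \left(3 + E\right) \left(-1 + E\right) = \left(-1 + E\right) \left(3 + E\right)$)
$\left(18 - 7\right) \left(Y{\left(6 \right)} - M{\left(-2,1 \right)}\right) = \left(18 - 7\right) \left(\left(-3 + 6^{2} + 2 \cdot 6\right) - \left(-7\right) 1\right) = 11 \left(\left(-3 + 36 + 12\right) - -7\right) = 11 \left(45 + 7\right) = 11 \cdot 52 = 572$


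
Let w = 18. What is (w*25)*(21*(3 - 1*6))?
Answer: -28350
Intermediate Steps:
(w*25)*(21*(3 - 1*6)) = (18*25)*(21*(3 - 1*6)) = 450*(21*(3 - 6)) = 450*(21*(-3)) = 450*(-63) = -28350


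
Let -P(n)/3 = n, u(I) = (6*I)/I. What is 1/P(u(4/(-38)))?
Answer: -1/18 ≈ -0.055556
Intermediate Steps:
u(I) = 6
P(n) = -3*n
1/P(u(4/(-38))) = 1/(-3*6) = 1/(-18) = -1/18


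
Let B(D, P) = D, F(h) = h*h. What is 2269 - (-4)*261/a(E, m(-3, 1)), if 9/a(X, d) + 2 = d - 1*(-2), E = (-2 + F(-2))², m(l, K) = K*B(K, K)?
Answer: 2385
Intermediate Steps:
F(h) = h²
m(l, K) = K² (m(l, K) = K*K = K²)
E = 4 (E = (-2 + (-2)²)² = (-2 + 4)² = 2² = 4)
a(X, d) = 9/d (a(X, d) = 9/(-2 + (d - 1*(-2))) = 9/(-2 + (d + 2)) = 9/(-2 + (2 + d)) = 9/d)
2269 - (-4)*261/a(E, m(-3, 1)) = 2269 - (-4)*261/((9/(1²))) = 2269 - (-4)*261/((9/1)) = 2269 - (-4)*261/((9*1)) = 2269 - (-4)*261/9 = 2269 - (-4)*261*(⅑) = 2269 - (-4)*29 = 2269 - 1*(-116) = 2269 + 116 = 2385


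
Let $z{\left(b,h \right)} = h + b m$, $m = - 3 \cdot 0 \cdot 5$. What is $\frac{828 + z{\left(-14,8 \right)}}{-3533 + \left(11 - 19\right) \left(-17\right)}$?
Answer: $- \frac{836}{3397} \approx -0.2461$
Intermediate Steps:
$m = 0$ ($m = \left(-3\right) 0 = 0$)
$z{\left(b,h \right)} = h$ ($z{\left(b,h \right)} = h + b 0 = h + 0 = h$)
$\frac{828 + z{\left(-14,8 \right)}}{-3533 + \left(11 - 19\right) \left(-17\right)} = \frac{828 + 8}{-3533 + \left(11 - 19\right) \left(-17\right)} = \frac{836}{-3533 - -136} = \frac{836}{-3533 + 136} = \frac{836}{-3397} = 836 \left(- \frac{1}{3397}\right) = - \frac{836}{3397}$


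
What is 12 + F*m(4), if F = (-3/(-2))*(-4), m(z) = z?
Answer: -12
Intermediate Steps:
F = -6 (F = -1/2*(-3)*(-4) = (3/2)*(-4) = -6)
12 + F*m(4) = 12 - 6*4 = 12 - 24 = -12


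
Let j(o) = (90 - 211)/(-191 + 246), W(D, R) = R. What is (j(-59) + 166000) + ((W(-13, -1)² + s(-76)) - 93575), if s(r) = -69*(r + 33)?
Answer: 376954/5 ≈ 75391.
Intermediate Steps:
s(r) = -2277 - 69*r (s(r) = -69*(33 + r) = -2277 - 69*r)
j(o) = -11/5 (j(o) = -121/55 = -121*1/55 = -11/5)
(j(-59) + 166000) + ((W(-13, -1)² + s(-76)) - 93575) = (-11/5 + 166000) + (((-1)² + (-2277 - 69*(-76))) - 93575) = 829989/5 + ((1 + (-2277 + 5244)) - 93575) = 829989/5 + ((1 + 2967) - 93575) = 829989/5 + (2968 - 93575) = 829989/5 - 90607 = 376954/5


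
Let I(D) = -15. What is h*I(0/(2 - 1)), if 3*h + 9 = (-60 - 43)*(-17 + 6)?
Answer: -5620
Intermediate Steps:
h = 1124/3 (h = -3 + ((-60 - 43)*(-17 + 6))/3 = -3 + (-103*(-11))/3 = -3 + (1/3)*1133 = -3 + 1133/3 = 1124/3 ≈ 374.67)
h*I(0/(2 - 1)) = (1124/3)*(-15) = -5620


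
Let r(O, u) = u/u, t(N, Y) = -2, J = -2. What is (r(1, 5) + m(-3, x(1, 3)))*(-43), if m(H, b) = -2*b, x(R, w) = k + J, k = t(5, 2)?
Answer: -387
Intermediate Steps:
k = -2
x(R, w) = -4 (x(R, w) = -2 - 2 = -4)
r(O, u) = 1
(r(1, 5) + m(-3, x(1, 3)))*(-43) = (1 - 2*(-4))*(-43) = (1 + 8)*(-43) = 9*(-43) = -387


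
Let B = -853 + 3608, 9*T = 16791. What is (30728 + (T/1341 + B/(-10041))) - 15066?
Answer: 210903571126/13464981 ≈ 15663.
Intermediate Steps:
T = 5597/3 (T = (⅑)*16791 = 5597/3 ≈ 1865.7)
B = 2755
(30728 + (T/1341 + B/(-10041))) - 15066 = (30728 + ((5597/3)/1341 + 2755/(-10041))) - 15066 = (30728 + ((5597/3)*(1/1341) + 2755*(-1/10041))) - 15066 = (30728 + (5597/4023 - 2755/10041)) - 15066 = (30728 + 15038704/13464981) - 15066 = 413766974872/13464981 - 15066 = 210903571126/13464981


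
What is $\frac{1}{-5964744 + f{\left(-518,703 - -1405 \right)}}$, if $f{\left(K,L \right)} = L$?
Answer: $- \frac{1}{5962636} \approx -1.6771 \cdot 10^{-7}$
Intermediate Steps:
$\frac{1}{-5964744 + f{\left(-518,703 - -1405 \right)}} = \frac{1}{-5964744 + \left(703 - -1405\right)} = \frac{1}{-5964744 + \left(703 + 1405\right)} = \frac{1}{-5964744 + 2108} = \frac{1}{-5962636} = - \frac{1}{5962636}$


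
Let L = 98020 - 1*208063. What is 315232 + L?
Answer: 205189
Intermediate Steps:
L = -110043 (L = 98020 - 208063 = -110043)
315232 + L = 315232 - 110043 = 205189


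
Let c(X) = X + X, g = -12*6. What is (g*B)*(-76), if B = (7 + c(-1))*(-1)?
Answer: -27360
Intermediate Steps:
g = -72
c(X) = 2*X
B = -5 (B = (7 + 2*(-1))*(-1) = (7 - 2)*(-1) = 5*(-1) = -5)
(g*B)*(-76) = -72*(-5)*(-76) = 360*(-76) = -27360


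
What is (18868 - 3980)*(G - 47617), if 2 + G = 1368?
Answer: -688584888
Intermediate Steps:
G = 1366 (G = -2 + 1368 = 1366)
(18868 - 3980)*(G - 47617) = (18868 - 3980)*(1366 - 47617) = 14888*(-46251) = -688584888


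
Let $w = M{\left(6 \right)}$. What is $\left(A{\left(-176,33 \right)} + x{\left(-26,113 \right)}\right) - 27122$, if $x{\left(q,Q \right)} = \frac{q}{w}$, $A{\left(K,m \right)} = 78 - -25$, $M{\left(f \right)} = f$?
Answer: $- \frac{81070}{3} \approx -27023.0$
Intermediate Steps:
$w = 6$
$A{\left(K,m \right)} = 103$ ($A{\left(K,m \right)} = 78 + 25 = 103$)
$x{\left(q,Q \right)} = \frac{q}{6}$
$\left(A{\left(-176,33 \right)} + x{\left(-26,113 \right)}\right) - 27122 = \left(103 + \frac{1}{6} \left(-26\right)\right) - 27122 = \left(103 - \frac{13}{3}\right) - 27122 = \frac{296}{3} - 27122 = - \frac{81070}{3}$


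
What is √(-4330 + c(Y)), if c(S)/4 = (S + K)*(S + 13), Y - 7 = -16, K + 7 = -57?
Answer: I*√5498 ≈ 74.148*I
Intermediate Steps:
K = -64 (K = -7 - 57 = -64)
Y = -9 (Y = 7 - 16 = -9)
c(S) = 4*(-64 + S)*(13 + S) (c(S) = 4*((S - 64)*(S + 13)) = 4*((-64 + S)*(13 + S)) = 4*(-64 + S)*(13 + S))
√(-4330 + c(Y)) = √(-4330 + (-3328 - 204*(-9) + 4*(-9)²)) = √(-4330 + (-3328 + 1836 + 4*81)) = √(-4330 + (-3328 + 1836 + 324)) = √(-4330 - 1168) = √(-5498) = I*√5498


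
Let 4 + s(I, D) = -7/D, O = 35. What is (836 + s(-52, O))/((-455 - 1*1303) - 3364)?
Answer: -4159/25610 ≈ -0.16240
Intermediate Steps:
s(I, D) = -4 - 7/D
(836 + s(-52, O))/((-455 - 1*1303) - 3364) = (836 + (-4 - 7/35))/((-455 - 1*1303) - 3364) = (836 + (-4 - 7*1/35))/((-455 - 1303) - 3364) = (836 + (-4 - ⅕))/(-1758 - 3364) = (836 - 21/5)/(-5122) = (4159/5)*(-1/5122) = -4159/25610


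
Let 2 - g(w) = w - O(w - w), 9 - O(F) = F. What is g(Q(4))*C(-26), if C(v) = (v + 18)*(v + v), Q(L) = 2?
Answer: 3744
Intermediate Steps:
O(F) = 9 - F
g(w) = 11 - w (g(w) = 2 - (w - (9 - (w - w))) = 2 - (w - (9 - 1*0)) = 2 - (w - (9 + 0)) = 2 - (w - 1*9) = 2 - (w - 9) = 2 - (-9 + w) = 2 + (9 - w) = 11 - w)
C(v) = 2*v*(18 + v) (C(v) = (18 + v)*(2*v) = 2*v*(18 + v))
g(Q(4))*C(-26) = (11 - 1*2)*(2*(-26)*(18 - 26)) = (11 - 2)*(2*(-26)*(-8)) = 9*416 = 3744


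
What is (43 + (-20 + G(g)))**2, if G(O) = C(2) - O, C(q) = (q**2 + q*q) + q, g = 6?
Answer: 729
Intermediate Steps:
C(q) = q + 2*q**2 (C(q) = (q**2 + q**2) + q = 2*q**2 + q = q + 2*q**2)
G(O) = 10 - O (G(O) = 2*(1 + 2*2) - O = 2*(1 + 4) - O = 2*5 - O = 10 - O)
(43 + (-20 + G(g)))**2 = (43 + (-20 + (10 - 1*6)))**2 = (43 + (-20 + (10 - 6)))**2 = (43 + (-20 + 4))**2 = (43 - 16)**2 = 27**2 = 729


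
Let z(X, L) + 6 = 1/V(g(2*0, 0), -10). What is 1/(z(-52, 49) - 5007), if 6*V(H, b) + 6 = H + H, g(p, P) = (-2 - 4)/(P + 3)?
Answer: -5/25068 ≈ -0.00019946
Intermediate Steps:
g(p, P) = -6/(3 + P)
V(H, b) = -1 + H/3 (V(H, b) = -1 + (H + H)/6 = -1 + (2*H)/6 = -1 + H/3)
z(X, L) = -33/5 (z(X, L) = -6 + 1/(-1 + (-6/(3 + 0))/3) = -6 + 1/(-1 + (-6/3)/3) = -6 + 1/(-1 + (-6*⅓)/3) = -6 + 1/(-1 + (⅓)*(-2)) = -6 + 1/(-1 - ⅔) = -6 + 1/(-5/3) = -6 - ⅗ = -33/5)
1/(z(-52, 49) - 5007) = 1/(-33/5 - 5007) = 1/(-25068/5) = -5/25068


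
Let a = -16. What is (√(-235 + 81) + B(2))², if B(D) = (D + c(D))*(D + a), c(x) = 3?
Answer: (70 - I*√154)² ≈ 4746.0 - 1737.4*I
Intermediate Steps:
B(D) = (-16 + D)*(3 + D) (B(D) = (D + 3)*(D - 16) = (3 + D)*(-16 + D) = (-16 + D)*(3 + D))
(√(-235 + 81) + B(2))² = (√(-235 + 81) + (-48 + 2² - 13*2))² = (√(-154) + (-48 + 4 - 26))² = (I*√154 - 70)² = (-70 + I*√154)²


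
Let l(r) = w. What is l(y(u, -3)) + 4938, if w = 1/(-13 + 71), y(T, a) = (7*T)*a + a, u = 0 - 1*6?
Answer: 286405/58 ≈ 4938.0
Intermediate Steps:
u = -6 (u = 0 - 6 = -6)
y(T, a) = a + 7*T*a (y(T, a) = 7*T*a + a = a + 7*T*a)
w = 1/58 ≈ 0.017241
l(r) = 1/58
l(y(u, -3)) + 4938 = 1/58 + 4938 = 286405/58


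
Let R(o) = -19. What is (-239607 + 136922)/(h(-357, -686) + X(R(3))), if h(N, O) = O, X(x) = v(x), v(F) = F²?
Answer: 20537/65 ≈ 315.95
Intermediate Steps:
X(x) = x²
(-239607 + 136922)/(h(-357, -686) + X(R(3))) = (-239607 + 136922)/(-686 + (-19)²) = -102685/(-686 + 361) = -102685/(-325) = -102685*(-1/325) = 20537/65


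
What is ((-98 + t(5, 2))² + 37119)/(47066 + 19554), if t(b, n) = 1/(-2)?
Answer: 37457/53296 ≈ 0.70281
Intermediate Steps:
t(b, n) = -½
((-98 + t(5, 2))² + 37119)/(47066 + 19554) = ((-98 - ½)² + 37119)/(47066 + 19554) = ((-197/2)² + 37119)/66620 = (38809/4 + 37119)*(1/66620) = (187285/4)*(1/66620) = 37457/53296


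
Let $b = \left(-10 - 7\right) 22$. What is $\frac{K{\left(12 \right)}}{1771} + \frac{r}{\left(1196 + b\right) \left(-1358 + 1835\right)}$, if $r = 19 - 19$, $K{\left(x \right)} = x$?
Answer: $\frac{12}{1771} \approx 0.0067758$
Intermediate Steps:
$b = -374$ ($b = \left(-17\right) 22 = -374$)
$r = 0$ ($r = 19 - 19 = 0$)
$\frac{K{\left(12 \right)}}{1771} + \frac{r}{\left(1196 + b\right) \left(-1358 + 1835\right)} = \frac{12}{1771} + \frac{0}{\left(1196 - 374\right) \left(-1358 + 1835\right)} = 12 \cdot \frac{1}{1771} + \frac{0}{822 \cdot 477} = \frac{12}{1771} + \frac{0}{392094} = \frac{12}{1771} + 0 \cdot \frac{1}{392094} = \frac{12}{1771} + 0 = \frac{12}{1771}$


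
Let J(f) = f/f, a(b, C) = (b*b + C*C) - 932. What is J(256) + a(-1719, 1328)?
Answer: 4717614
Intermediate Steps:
a(b, C) = -932 + C**2 + b**2 (a(b, C) = (b**2 + C**2) - 932 = (C**2 + b**2) - 932 = -932 + C**2 + b**2)
J(f) = 1
J(256) + a(-1719, 1328) = 1 + (-932 + 1328**2 + (-1719)**2) = 1 + (-932 + 1763584 + 2954961) = 1 + 4717613 = 4717614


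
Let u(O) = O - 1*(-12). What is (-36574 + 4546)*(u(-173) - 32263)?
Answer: 1038475872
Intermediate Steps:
u(O) = 12 + O (u(O) = O + 12 = 12 + O)
(-36574 + 4546)*(u(-173) - 32263) = (-36574 + 4546)*((12 - 173) - 32263) = -32028*(-161 - 32263) = -32028*(-32424) = 1038475872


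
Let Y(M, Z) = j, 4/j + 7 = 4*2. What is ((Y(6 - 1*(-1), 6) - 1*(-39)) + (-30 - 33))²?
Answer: 400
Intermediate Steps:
j = 4 (j = 4/(-7 + 4*2) = 4/(-7 + 8) = 4/1 = 4*1 = 4)
Y(M, Z) = 4
((Y(6 - 1*(-1), 6) - 1*(-39)) + (-30 - 33))² = ((4 - 1*(-39)) + (-30 - 33))² = ((4 + 39) - 63)² = (43 - 63)² = (-20)² = 400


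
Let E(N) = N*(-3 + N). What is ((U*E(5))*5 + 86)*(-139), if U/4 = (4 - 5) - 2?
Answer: 71446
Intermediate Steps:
U = -12 (U = 4*((4 - 5) - 2) = 4*(-1 - 2) = 4*(-3) = -12)
((U*E(5))*5 + 86)*(-139) = (-60*(-3 + 5)*5 + 86)*(-139) = (-60*2*5 + 86)*(-139) = (-12*10*5 + 86)*(-139) = (-120*5 + 86)*(-139) = (-600 + 86)*(-139) = -514*(-139) = 71446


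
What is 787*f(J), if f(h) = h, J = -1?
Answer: -787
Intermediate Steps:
787*f(J) = 787*(-1) = -787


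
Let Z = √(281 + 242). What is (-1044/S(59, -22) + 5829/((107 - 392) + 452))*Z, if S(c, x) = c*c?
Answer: 20116401*√523/581327 ≈ 791.37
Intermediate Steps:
S(c, x) = c²
Z = √523 ≈ 22.869
(-1044/S(59, -22) + 5829/((107 - 392) + 452))*Z = (-1044/(59²) + 5829/((107 - 392) + 452))*√523 = (-1044/3481 + 5829/(-285 + 452))*√523 = (-1044*1/3481 + 5829/167)*√523 = (-1044/3481 + 5829*(1/167))*√523 = (-1044/3481 + 5829/167)*√523 = 20116401*√523/581327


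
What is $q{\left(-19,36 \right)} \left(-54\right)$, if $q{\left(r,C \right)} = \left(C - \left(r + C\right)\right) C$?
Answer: $-36936$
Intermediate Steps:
$q{\left(r,C \right)} = - C r$ ($q{\left(r,C \right)} = \left(C - \left(C + r\right)\right) C = - r C = - C r$)
$q{\left(-19,36 \right)} \left(-54\right) = \left(-1\right) 36 \left(-19\right) \left(-54\right) = 684 \left(-54\right) = -36936$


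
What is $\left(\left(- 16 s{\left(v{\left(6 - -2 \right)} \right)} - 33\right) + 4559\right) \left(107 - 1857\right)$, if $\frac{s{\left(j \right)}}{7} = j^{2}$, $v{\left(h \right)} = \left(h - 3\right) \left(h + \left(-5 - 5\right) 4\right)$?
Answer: $5009679500$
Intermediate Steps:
$v{\left(h \right)} = \left(-40 + h\right) \left(-3 + h\right)$ ($v{\left(h \right)} = \left(-3 + h\right) \left(h - 40\right) = \left(-3 + h\right) \left(-40 + h\right) = \left(-40 + h\right) \left(-3 + h\right)$)
$s{\left(j \right)} = 7 j^{2}$
$\left(\left(- 16 s{\left(v{\left(6 - -2 \right)} \right)} - 33\right) + 4559\right) \left(107 - 1857\right) = \left(\left(- 16 \cdot 7 \left(120 + \left(6 - -2\right)^{2} - 43 \left(6 - -2\right)\right)^{2} - 33\right) + 4559\right) \left(107 - 1857\right) = \left(\left(- 16 \cdot 7 \left(120 + \left(6 + 2\right)^{2} - 43 \left(6 + 2\right)\right)^{2} - 33\right) + 4559\right) \left(-1750\right) = \left(\left(- 16 \cdot 7 \left(120 + 8^{2} - 344\right)^{2} - 33\right) + 4559\right) \left(-1750\right) = \left(\left(- 16 \cdot 7 \left(120 + 64 - 344\right)^{2} - 33\right) + 4559\right) \left(-1750\right) = \left(\left(- 16 \cdot 7 \left(-160\right)^{2} - 33\right) + 4559\right) \left(-1750\right) = \left(\left(- 16 \cdot 7 \cdot 25600 - 33\right) + 4559\right) \left(-1750\right) = \left(\left(\left(-16\right) 179200 - 33\right) + 4559\right) \left(-1750\right) = \left(\left(-2867200 - 33\right) + 4559\right) \left(-1750\right) = \left(-2867233 + 4559\right) \left(-1750\right) = \left(-2862674\right) \left(-1750\right) = 5009679500$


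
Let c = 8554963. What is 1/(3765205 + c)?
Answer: 1/12320168 ≈ 8.1168e-8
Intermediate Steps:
1/(3765205 + c) = 1/(3765205 + 8554963) = 1/12320168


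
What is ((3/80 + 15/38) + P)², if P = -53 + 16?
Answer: 3089469889/2310400 ≈ 1337.2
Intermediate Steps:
P = -37
((3/80 + 15/38) + P)² = ((3/80 + 15/38) - 37)² = (657/1520 - 37)² = (-55583/1520)² = 3089469889/2310400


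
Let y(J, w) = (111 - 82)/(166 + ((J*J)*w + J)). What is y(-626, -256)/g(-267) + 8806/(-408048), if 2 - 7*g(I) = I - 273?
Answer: -7481500200559/346673934330054 ≈ -0.021581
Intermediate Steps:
g(I) = 275/7 - I/7 (g(I) = 2/7 - (I - 273)/7 = 2/7 - (-273 + I)/7 = 2/7 + (39 - I/7) = 275/7 - I/7)
y(J, w) = 29/(166 + J + w*J²) (y(J, w) = 29/(166 + (J²*w + J)) = 29/(166 + (w*J² + J)) = 29/(166 + (J + w*J²)) = 29/(166 + J + w*J²))
y(-626, -256)/g(-267) + 8806/(-408048) = (29/(166 - 626 - 256*(-626)²))/(275/7 - ⅐*(-267)) + 8806/(-408048) = (29/(166 - 626 - 256*391876))/(275/7 + 267/7) + 8806*(-1/408048) = (29/(166 - 626 - 100320256))/(542/7) - 4403/204024 = (29/(-100320716))*(7/542) - 4403/204024 = (29*(-1/100320716))*(7/542) - 4403/204024 = -29/100320716*7/542 - 4403/204024 = -203/54373828072 - 4403/204024 = -7481500200559/346673934330054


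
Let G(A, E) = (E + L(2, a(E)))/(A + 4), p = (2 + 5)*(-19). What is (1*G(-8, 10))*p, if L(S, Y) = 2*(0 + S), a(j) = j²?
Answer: 931/2 ≈ 465.50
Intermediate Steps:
p = -133 (p = 7*(-19) = -133)
L(S, Y) = 2*S
G(A, E) = (4 + E)/(4 + A) (G(A, E) = (E + 2*2)/(A + 4) = (E + 4)/(4 + A) = (4 + E)/(4 + A))
(1*G(-8, 10))*p = (1*((4 + 10)/(4 - 8)))*(-133) = (1*(14/(-4)))*(-133) = (1*(-¼*14))*(-133) = (1*(-7/2))*(-133) = -7/2*(-133) = 931/2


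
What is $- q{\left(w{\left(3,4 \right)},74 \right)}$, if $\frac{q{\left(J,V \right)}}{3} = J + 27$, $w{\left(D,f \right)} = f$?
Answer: $-93$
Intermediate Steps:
$q{\left(J,V \right)} = 81 + 3 J$ ($q{\left(J,V \right)} = 3 \left(J + 27\right) = 3 \left(27 + J\right) = 81 + 3 J$)
$- q{\left(w{\left(3,4 \right)},74 \right)} = - (81 + 3 \cdot 4) = - (81 + 12) = \left(-1\right) 93 = -93$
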